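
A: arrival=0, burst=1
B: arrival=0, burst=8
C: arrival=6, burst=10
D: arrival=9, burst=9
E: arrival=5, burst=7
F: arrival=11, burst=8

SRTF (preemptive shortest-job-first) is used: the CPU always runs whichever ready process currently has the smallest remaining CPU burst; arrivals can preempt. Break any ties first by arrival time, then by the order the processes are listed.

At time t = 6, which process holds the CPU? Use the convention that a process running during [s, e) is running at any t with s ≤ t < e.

Schedule: | A 0-1 | B 1-9 | E 9-16 | F 16-24 | D 24-33 | C 33-43 |
Completion: A=1  B=9  C=43  D=33  E=16  F=24
Turnaround (C−A): A=1  B=9  C=37  D=24  E=11  F=13

B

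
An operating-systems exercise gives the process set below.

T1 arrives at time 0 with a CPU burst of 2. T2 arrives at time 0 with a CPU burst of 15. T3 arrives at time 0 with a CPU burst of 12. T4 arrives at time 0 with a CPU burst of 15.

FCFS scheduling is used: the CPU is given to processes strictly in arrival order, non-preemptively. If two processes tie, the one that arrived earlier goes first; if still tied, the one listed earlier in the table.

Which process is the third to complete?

Timeline: | T1 0-2 | T2 2-17 | T3 17-29 | T4 29-44 |
Completion: T1=2  T2=17  T3=29  T4=44
Turnaround (C−A): T1=2  T2=17  T3=29  T4=44
Finish order: T1 → T2 → T3 → T4

T3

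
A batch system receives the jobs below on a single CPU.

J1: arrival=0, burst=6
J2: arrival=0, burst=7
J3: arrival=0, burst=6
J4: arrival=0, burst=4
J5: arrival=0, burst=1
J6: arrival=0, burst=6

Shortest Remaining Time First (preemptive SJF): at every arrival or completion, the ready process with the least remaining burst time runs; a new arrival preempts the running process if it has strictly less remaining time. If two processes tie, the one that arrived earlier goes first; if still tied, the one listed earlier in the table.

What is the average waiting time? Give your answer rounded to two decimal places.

Timeline: | J5 0-1 | J4 1-5 | J1 5-11 | J3 11-17 | J6 17-23 | J2 23-30 |
Completion: J1=11  J2=30  J3=17  J4=5  J5=1  J6=23
Turnaround (C−A): J1=11  J2=30  J3=17  J4=5  J5=1  J6=23
Waiting times: J1=5, J2=23, J3=11, J4=1, J5=0, J6=17
Average waiting = (5+23+11+1+0+17) / 6 = 57/6 = 9.50

9.50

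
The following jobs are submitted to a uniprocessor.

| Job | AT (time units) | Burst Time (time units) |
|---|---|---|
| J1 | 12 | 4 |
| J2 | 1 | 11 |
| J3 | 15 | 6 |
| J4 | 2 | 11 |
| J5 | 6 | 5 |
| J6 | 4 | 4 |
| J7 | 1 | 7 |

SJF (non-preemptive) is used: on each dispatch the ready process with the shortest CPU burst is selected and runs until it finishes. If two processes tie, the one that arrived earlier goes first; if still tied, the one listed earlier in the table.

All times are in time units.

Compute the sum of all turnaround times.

Schedule: | idle 0-1 | J7 1-8 | J6 8-12 | J1 12-16 | J5 16-21 | J3 21-27 | J2 27-38 | J4 38-49 |
Completion: J1=16  J2=38  J3=27  J4=49  J5=21  J6=12  J7=8
Turnaround = completion − arrival: J1=4, J2=37, J3=12, J4=47, J5=15, J6=8, J7=7
Total turnaround = 4 + 37 + 12 + 47 + 15 + 8 + 7 = 130

130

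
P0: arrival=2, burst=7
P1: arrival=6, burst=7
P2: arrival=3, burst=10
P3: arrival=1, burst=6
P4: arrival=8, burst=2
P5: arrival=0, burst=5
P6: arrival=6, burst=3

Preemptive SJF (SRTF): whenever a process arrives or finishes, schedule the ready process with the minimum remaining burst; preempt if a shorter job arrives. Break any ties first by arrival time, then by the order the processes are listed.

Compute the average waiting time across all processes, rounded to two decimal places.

Gantt: | P5 0-5 | P3 5-6 | P6 6-9 | P4 9-11 | P3 11-16 | P0 16-23 | P1 23-30 | P2 30-40 |
Completion: P0=23  P1=30  P2=40  P3=16  P4=11  P5=5  P6=9
Waiting times: P0=14, P1=17, P2=27, P3=9, P4=1, P5=0, P6=0
Average waiting = (14+17+27+9+1+0+0) / 7 = 68/7 = 9.71

9.71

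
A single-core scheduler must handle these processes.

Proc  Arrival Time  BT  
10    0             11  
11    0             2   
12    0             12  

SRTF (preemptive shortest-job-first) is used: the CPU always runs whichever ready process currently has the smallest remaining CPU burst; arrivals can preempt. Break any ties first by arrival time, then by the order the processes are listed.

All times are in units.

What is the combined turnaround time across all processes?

40

Schedule: | 11 0-2 | 10 2-13 | 12 13-25 |
Completion: 10=13  11=2  12=25
Turnaround = completion − arrival: 10=13, 11=2, 12=25
Total turnaround = 13 + 2 + 25 = 40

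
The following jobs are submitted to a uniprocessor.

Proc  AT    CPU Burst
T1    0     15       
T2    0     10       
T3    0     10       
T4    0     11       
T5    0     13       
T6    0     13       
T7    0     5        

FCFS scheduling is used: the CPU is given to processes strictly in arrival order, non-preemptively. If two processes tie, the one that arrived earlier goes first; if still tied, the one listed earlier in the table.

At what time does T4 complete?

Schedule: | T1 0-15 | T2 15-25 | T3 25-35 | T4 35-46 | T5 46-59 | T6 59-72 | T7 72-77 |
Completion: T1=15  T2=25  T3=35  T4=46  T5=59  T6=72  T7=77
Turnaround (C−A): T1=15  T2=25  T3=35  T4=46  T5=59  T6=72  T7=77

46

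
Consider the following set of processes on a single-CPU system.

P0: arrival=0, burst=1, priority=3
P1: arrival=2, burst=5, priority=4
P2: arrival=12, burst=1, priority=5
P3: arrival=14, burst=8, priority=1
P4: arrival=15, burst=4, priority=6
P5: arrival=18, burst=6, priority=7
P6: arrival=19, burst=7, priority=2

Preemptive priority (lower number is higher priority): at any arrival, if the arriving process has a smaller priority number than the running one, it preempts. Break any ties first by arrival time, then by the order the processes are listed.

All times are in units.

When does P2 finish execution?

Gantt: | P0 0-1 | idle 1-2 | P1 2-7 | idle 7-12 | P2 12-13 | idle 13-14 | P3 14-22 | P6 22-29 | P4 29-33 | P5 33-39 |
Completion: P0=1  P1=7  P2=13  P3=22  P4=33  P5=39  P6=29
Turnaround (C−A): P0=1  P1=5  P2=1  P3=8  P4=18  P5=21  P6=10

13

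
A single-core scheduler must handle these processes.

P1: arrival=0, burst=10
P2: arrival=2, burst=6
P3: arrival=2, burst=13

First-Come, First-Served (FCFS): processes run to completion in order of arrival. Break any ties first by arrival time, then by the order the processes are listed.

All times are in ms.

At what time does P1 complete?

Timeline: | P1 0-10 | P2 10-16 | P3 16-29 |
Completion: P1=10  P2=16  P3=29
Turnaround (C−A): P1=10  P2=14  P3=27

10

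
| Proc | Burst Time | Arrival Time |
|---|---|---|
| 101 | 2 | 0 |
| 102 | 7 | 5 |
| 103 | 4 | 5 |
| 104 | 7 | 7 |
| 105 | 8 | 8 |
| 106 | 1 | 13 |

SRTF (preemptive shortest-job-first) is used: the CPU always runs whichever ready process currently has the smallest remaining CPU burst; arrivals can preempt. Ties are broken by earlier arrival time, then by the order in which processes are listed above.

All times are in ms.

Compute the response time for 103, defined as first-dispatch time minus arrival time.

Gantt: | 101 0-2 | idle 2-5 | 103 5-9 | 102 9-13 | 106 13-14 | 102 14-17 | 104 17-24 | 105 24-32 |
Completion: 101=2  102=17  103=9  104=24  105=32  106=14
Response(103) = first start − arrival = 5 − 5 = 0

0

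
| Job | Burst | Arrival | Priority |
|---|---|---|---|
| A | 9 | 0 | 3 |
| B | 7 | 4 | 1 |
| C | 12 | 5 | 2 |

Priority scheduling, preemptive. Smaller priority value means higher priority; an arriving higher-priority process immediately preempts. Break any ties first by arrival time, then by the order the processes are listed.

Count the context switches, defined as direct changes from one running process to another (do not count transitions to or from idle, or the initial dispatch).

Schedule: | A 0-4 | B 4-11 | C 11-23 | A 23-28 |
Completion: A=28  B=11  C=23
Turnaround (C−A): A=28  B=7  C=18

3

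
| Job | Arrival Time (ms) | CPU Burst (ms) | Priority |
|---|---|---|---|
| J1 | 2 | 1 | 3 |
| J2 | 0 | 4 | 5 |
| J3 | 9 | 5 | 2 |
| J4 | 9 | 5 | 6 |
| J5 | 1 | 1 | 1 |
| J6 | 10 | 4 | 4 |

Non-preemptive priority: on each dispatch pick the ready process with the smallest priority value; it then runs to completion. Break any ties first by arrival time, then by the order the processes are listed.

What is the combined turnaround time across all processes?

39

Timeline: | J2 0-4 | J5 4-5 | J1 5-6 | idle 6-9 | J3 9-14 | J6 14-18 | J4 18-23 |
Completion: J1=6  J2=4  J3=14  J4=23  J5=5  J6=18
Turnaround = completion − arrival: J1=4, J2=4, J3=5, J4=14, J5=4, J6=8
Total turnaround = 4 + 4 + 5 + 14 + 4 + 8 = 39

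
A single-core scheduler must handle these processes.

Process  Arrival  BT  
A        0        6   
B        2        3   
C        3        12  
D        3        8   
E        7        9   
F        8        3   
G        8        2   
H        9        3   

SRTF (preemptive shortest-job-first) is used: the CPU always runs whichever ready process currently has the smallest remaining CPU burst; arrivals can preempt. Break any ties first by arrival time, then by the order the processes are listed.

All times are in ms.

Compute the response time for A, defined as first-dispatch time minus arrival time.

0

Timeline: | A 0-2 | B 2-5 | A 5-9 | G 9-11 | F 11-14 | H 14-17 | D 17-25 | E 25-34 | C 34-46 |
Completion: A=9  B=5  C=46  D=25  E=34  F=14  G=11  H=17
Response(A) = first start − arrival = 0 − 0 = 0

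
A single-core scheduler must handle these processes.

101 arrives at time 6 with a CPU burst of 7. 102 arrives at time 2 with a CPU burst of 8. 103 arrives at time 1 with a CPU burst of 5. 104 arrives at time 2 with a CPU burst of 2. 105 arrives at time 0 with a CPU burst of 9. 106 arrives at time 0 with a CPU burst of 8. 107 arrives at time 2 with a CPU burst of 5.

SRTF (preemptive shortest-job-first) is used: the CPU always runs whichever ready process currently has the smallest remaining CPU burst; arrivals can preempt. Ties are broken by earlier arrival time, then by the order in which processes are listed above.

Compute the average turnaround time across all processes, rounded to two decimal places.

19.71

Schedule: | 106 0-1 | 103 1-2 | 104 2-4 | 103 4-8 | 107 8-13 | 106 13-20 | 101 20-27 | 102 27-35 | 105 35-44 |
Completion: 101=27  102=35  103=8  104=4  105=44  106=20  107=13
Turnaround times: 101=21, 102=33, 103=7, 104=2, 105=44, 106=20, 107=11
Average turnaround = (21+33+7+2+44+20+11) / 7 = 138/7 = 19.71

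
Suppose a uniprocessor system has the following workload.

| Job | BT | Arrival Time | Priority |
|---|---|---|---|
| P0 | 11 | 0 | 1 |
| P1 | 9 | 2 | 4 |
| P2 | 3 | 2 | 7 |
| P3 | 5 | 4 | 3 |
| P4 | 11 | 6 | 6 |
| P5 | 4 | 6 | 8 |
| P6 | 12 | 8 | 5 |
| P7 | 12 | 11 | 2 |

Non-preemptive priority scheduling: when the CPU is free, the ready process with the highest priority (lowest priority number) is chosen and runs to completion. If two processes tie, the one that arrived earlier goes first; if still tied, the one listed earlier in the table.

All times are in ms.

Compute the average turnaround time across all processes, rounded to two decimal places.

37.38

Gantt: | P0 0-11 | P7 11-23 | P3 23-28 | P1 28-37 | P6 37-49 | P4 49-60 | P2 60-63 | P5 63-67 |
Completion: P0=11  P1=37  P2=63  P3=28  P4=60  P5=67  P6=49  P7=23
Turnaround times: P0=11, P1=35, P2=61, P3=24, P4=54, P5=61, P6=41, P7=12
Average turnaround = (11+35+61+24+54+61+41+12) / 8 = 299/8 = 37.38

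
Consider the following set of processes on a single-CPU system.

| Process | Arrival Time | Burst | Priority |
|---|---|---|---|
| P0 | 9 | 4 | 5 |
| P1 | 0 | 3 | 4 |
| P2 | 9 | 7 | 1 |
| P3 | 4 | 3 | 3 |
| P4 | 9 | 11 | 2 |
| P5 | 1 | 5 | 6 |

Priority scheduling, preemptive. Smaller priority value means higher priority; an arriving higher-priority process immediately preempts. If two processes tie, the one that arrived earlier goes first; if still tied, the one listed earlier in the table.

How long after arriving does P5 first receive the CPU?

Schedule: | P1 0-3 | P5 3-4 | P3 4-7 | P5 7-9 | P2 9-16 | P4 16-27 | P0 27-31 | P5 31-33 |
Completion: P0=31  P1=3  P2=16  P3=7  P4=27  P5=33
Turnaround (C−A): P0=22  P1=3  P2=7  P3=3  P4=18  P5=32
Response(P5) = first start − arrival = 3 − 1 = 2

2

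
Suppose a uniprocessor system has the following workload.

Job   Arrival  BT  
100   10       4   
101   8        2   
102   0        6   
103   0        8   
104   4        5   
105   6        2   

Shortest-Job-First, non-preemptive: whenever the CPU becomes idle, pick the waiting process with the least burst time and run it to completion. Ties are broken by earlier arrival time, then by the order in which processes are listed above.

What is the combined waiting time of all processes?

29

Timeline: | 102 0-6 | 105 6-8 | 101 8-10 | 100 10-14 | 104 14-19 | 103 19-27 |
Completion: 100=14  101=10  102=6  103=27  104=19  105=8
Waiting = turnaround − burst: 100=0, 101=0, 102=0, 103=19, 104=10, 105=0
Total waiting = 0 + 0 + 0 + 19 + 10 + 0 = 29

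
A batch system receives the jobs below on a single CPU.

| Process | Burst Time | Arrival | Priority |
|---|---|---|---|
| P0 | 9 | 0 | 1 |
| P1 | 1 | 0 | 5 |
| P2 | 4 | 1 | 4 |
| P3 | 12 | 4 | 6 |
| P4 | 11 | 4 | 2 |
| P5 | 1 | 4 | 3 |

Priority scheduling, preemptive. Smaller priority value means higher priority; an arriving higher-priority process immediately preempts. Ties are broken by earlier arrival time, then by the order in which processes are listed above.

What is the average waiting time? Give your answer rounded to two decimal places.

14.67

Timeline: | P0 0-9 | P4 9-20 | P5 20-21 | P2 21-25 | P1 25-26 | P3 26-38 |
Completion: P0=9  P1=26  P2=25  P3=38  P4=20  P5=21
Waiting times: P0=0, P1=25, P2=20, P3=22, P4=5, P5=16
Average waiting = (0+25+20+22+5+16) / 6 = 88/6 = 14.67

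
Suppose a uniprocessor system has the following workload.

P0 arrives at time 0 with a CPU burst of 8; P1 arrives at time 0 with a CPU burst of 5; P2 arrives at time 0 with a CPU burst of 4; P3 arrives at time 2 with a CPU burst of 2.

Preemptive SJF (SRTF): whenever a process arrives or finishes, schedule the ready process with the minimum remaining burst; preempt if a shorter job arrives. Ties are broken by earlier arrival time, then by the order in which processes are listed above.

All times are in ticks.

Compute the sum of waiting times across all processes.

19

Timeline: | P2 0-4 | P3 4-6 | P1 6-11 | P0 11-19 |
Completion: P0=19  P1=11  P2=4  P3=6
Turnaround (C−A): P0=19  P1=11  P2=4  P3=4
Waiting = turnaround − burst: P0=11, P1=6, P2=0, P3=2
Total waiting = 11 + 6 + 0 + 2 = 19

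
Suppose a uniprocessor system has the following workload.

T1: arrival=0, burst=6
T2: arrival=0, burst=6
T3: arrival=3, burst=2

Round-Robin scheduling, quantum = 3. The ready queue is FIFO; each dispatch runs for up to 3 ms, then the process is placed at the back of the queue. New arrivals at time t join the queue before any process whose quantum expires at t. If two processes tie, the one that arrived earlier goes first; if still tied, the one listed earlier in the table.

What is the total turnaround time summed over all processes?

Schedule: | T1 0-3 | T2 3-6 | T3 6-8 | T1 8-11 | T2 11-14 |
Completion: T1=11  T2=14  T3=8
Turnaround = completion − arrival: T1=11, T2=14, T3=5
Total turnaround = 11 + 14 + 5 = 30

30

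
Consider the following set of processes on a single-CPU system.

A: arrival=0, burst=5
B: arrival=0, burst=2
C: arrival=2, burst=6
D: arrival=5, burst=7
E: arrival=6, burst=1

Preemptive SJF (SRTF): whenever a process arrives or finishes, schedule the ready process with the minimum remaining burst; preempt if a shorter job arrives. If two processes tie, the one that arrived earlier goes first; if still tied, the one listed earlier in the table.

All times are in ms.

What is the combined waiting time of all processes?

Schedule: | B 0-2 | A 2-7 | E 7-8 | C 8-14 | D 14-21 |
Completion: A=7  B=2  C=14  D=21  E=8
Waiting = turnaround − burst: A=2, B=0, C=6, D=9, E=1
Total waiting = 2 + 0 + 6 + 9 + 1 = 18

18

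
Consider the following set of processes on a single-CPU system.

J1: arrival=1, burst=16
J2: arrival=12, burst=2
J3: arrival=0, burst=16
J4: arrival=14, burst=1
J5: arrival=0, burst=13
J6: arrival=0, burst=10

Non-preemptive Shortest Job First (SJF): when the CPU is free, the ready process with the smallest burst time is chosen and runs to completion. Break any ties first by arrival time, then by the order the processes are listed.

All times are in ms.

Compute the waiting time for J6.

Timeline: | J6 0-10 | J5 10-23 | J4 23-24 | J2 24-26 | J3 26-42 | J1 42-58 |
Completion: J1=58  J2=26  J3=42  J4=24  J5=23  J6=10
Turnaround (C−A): J1=57  J2=14  J3=42  J4=10  J5=23  J6=10
Waiting(J6) = turnaround − burst = 10 − 10 = 0

0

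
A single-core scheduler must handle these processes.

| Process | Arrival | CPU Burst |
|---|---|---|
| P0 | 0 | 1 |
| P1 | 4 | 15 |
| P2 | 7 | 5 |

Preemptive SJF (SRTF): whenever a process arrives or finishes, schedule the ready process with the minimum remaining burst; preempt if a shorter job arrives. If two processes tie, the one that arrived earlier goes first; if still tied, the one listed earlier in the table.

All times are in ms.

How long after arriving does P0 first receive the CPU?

0

Gantt: | P0 0-1 | idle 1-4 | P1 4-7 | P2 7-12 | P1 12-24 |
Completion: P0=1  P1=24  P2=12
Response(P0) = first start − arrival = 0 − 0 = 0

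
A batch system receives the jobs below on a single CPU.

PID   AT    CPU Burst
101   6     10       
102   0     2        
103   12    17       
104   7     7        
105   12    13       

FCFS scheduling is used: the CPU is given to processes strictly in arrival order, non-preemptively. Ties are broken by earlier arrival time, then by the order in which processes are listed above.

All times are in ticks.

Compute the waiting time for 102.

0

Schedule: | 102 0-2 | idle 2-6 | 101 6-16 | 104 16-23 | 103 23-40 | 105 40-53 |
Completion: 101=16  102=2  103=40  104=23  105=53
Waiting(102) = turnaround − burst = 2 − 2 = 0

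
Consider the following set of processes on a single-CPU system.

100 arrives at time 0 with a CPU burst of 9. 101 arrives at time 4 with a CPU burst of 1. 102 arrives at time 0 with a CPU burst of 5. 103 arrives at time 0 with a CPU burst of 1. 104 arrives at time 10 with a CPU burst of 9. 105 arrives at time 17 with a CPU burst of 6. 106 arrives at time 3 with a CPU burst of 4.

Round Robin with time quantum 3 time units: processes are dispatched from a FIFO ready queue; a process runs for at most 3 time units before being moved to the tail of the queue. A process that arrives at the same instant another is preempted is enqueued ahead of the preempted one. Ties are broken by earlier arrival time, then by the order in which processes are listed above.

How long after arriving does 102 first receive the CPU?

Gantt: | 100 0-3 | 102 3-6 | 103 6-7 | 106 7-10 | 100 10-13 | 101 13-14 | 102 14-16 | 104 16-19 | 106 19-20 | 100 20-23 | 105 23-26 | 104 26-29 | 105 29-32 | 104 32-35 |
Completion: 100=23  101=14  102=16  103=7  104=35  105=32  106=20
Response(102) = first start − arrival = 3 − 0 = 3

3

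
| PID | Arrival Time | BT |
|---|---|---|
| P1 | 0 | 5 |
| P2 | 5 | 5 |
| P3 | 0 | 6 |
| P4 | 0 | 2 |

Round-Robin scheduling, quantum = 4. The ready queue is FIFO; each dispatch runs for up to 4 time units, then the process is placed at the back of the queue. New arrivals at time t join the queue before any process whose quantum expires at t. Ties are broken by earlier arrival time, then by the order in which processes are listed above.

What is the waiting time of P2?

Schedule: | P1 0-4 | P3 4-8 | P4 8-10 | P1 10-11 | P2 11-15 | P3 15-17 | P2 17-18 |
Completion: P1=11  P2=18  P3=17  P4=10
Turnaround (C−A): P1=11  P2=13  P3=17  P4=10
Waiting(P2) = turnaround − burst = 13 − 5 = 8

8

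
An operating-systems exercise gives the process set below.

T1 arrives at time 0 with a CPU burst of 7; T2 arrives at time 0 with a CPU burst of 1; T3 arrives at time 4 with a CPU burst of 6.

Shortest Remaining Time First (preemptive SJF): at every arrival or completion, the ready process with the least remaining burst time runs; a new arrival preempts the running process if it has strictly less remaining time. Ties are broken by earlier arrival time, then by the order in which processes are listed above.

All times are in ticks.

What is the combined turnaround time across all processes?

Schedule: | T2 0-1 | T1 1-8 | T3 8-14 |
Completion: T1=8  T2=1  T3=14
Turnaround = completion − arrival: T1=8, T2=1, T3=10
Total turnaround = 8 + 1 + 10 = 19

19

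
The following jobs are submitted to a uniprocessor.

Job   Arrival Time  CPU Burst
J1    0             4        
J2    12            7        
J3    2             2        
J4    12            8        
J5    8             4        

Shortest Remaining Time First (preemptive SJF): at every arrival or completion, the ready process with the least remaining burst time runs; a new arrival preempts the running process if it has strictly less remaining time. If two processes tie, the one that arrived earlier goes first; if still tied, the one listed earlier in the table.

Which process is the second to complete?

Timeline: | J1 0-4 | J3 4-6 | idle 6-8 | J5 8-12 | J2 12-19 | J4 19-27 |
Completion: J1=4  J2=19  J3=6  J4=27  J5=12
Finish order: J1 → J3 → J5 → J2 → J4

J3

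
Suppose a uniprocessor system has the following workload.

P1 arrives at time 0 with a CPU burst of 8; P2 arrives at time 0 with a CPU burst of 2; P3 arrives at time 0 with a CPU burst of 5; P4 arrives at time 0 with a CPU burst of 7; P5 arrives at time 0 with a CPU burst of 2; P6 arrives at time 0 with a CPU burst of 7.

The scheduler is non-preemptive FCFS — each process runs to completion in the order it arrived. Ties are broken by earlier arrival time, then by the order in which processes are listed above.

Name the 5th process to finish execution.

P5

Gantt: | P1 0-8 | P2 8-10 | P3 10-15 | P4 15-22 | P5 22-24 | P6 24-31 |
Completion: P1=8  P2=10  P3=15  P4=22  P5=24  P6=31
Turnaround (C−A): P1=8  P2=10  P3=15  P4=22  P5=24  P6=31
Finish order: P1 → P2 → P3 → P4 → P5 → P6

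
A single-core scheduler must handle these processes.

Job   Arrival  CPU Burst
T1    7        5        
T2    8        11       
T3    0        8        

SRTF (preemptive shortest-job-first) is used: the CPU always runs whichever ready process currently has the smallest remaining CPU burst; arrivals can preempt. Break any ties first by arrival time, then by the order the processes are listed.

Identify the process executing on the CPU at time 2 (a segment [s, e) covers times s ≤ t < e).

Gantt: | T3 0-8 | T1 8-13 | T2 13-24 |
Completion: T1=13  T2=24  T3=8
Turnaround (C−A): T1=6  T2=16  T3=8

T3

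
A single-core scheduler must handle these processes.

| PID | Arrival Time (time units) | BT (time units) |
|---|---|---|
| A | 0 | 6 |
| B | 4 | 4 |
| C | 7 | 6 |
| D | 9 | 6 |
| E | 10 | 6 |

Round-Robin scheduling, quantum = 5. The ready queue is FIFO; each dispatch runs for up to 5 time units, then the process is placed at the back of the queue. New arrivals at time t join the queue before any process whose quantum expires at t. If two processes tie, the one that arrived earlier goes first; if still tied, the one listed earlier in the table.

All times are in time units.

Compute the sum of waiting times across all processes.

Schedule: | A 0-5 | B 5-9 | A 9-10 | C 10-15 | D 15-20 | E 20-25 | C 25-26 | D 26-27 | E 27-28 |
Completion: A=10  B=9  C=26  D=27  E=28
Waiting = turnaround − burst: A=4, B=1, C=13, D=12, E=12
Total waiting = 4 + 1 + 13 + 12 + 12 = 42

42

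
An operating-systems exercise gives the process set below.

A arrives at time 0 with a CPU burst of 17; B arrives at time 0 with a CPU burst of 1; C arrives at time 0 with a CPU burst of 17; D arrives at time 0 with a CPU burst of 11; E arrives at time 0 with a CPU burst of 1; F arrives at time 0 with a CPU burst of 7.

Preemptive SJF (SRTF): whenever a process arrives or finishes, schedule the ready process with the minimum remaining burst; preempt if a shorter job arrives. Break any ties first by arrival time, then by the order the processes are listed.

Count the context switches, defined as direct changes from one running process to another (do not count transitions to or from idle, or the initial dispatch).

Timeline: | B 0-1 | E 1-2 | F 2-9 | D 9-20 | A 20-37 | C 37-54 |
Completion: A=37  B=1  C=54  D=20  E=2  F=9
Turnaround (C−A): A=37  B=1  C=54  D=20  E=2  F=9

5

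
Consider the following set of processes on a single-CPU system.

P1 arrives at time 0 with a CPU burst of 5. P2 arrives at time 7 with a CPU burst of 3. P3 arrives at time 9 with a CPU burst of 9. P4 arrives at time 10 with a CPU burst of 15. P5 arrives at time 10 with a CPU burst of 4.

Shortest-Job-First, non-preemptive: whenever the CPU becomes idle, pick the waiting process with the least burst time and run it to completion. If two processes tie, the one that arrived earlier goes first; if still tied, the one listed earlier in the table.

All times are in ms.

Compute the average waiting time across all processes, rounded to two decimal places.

Gantt: | P1 0-5 | idle 5-7 | P2 7-10 | P5 10-14 | P3 14-23 | P4 23-38 |
Completion: P1=5  P2=10  P3=23  P4=38  P5=14
Turnaround (C−A): P1=5  P2=3  P3=14  P4=28  P5=4
Waiting times: P1=0, P2=0, P3=5, P4=13, P5=0
Average waiting = (0+0+5+13+0) / 5 = 18/5 = 3.60

3.60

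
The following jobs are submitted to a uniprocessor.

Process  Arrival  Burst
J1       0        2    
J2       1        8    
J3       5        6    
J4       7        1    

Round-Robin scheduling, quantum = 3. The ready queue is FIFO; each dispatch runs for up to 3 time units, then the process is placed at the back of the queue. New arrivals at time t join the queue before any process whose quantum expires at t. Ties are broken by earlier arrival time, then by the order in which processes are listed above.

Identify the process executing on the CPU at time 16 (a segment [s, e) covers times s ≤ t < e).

Timeline: | J1 0-2 | J2 2-5 | J3 5-8 | J2 8-11 | J4 11-12 | J3 12-15 | J2 15-17 |
Completion: J1=2  J2=17  J3=15  J4=12
Turnaround (C−A): J1=2  J2=16  J3=10  J4=5

J2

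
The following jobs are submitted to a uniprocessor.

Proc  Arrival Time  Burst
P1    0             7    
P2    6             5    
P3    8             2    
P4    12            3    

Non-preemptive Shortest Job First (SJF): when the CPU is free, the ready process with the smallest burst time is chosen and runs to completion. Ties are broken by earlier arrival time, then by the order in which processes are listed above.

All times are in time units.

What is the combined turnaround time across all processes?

Timeline: | P1 0-7 | P2 7-12 | P3 12-14 | P4 14-17 |
Completion: P1=7  P2=12  P3=14  P4=17
Turnaround (C−A): P1=7  P2=6  P3=6  P4=5
Turnaround = completion − arrival: P1=7, P2=6, P3=6, P4=5
Total turnaround = 7 + 6 + 6 + 5 = 24

24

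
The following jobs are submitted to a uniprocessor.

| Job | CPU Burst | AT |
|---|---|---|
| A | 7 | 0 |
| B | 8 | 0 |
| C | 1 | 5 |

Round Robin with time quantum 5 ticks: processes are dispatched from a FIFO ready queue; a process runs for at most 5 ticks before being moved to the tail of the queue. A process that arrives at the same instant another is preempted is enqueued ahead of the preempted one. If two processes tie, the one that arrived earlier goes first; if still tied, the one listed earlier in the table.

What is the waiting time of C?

5

Timeline: | A 0-5 | B 5-10 | C 10-11 | A 11-13 | B 13-16 |
Completion: A=13  B=16  C=11
Waiting(C) = turnaround − burst = 6 − 1 = 5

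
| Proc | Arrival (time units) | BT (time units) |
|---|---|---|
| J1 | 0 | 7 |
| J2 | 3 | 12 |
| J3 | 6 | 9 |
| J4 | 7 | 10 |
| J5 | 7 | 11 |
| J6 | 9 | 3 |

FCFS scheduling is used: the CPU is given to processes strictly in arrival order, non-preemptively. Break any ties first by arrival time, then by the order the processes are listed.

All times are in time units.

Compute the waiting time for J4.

Gantt: | J1 0-7 | J2 7-19 | J3 19-28 | J4 28-38 | J5 38-49 | J6 49-52 |
Completion: J1=7  J2=19  J3=28  J4=38  J5=49  J6=52
Turnaround (C−A): J1=7  J2=16  J3=22  J4=31  J5=42  J6=43
Waiting(J4) = turnaround − burst = 31 − 10 = 21

21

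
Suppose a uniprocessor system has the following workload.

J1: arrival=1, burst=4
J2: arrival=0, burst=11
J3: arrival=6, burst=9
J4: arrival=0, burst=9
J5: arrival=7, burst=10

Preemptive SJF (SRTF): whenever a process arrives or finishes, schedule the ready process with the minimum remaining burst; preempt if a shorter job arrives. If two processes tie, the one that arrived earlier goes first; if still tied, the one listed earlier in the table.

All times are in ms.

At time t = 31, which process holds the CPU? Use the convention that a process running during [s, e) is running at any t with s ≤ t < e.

Timeline: | J4 0-1 | J1 1-5 | J4 5-13 | J3 13-22 | J5 22-32 | J2 32-43 |
Completion: J1=5  J2=43  J3=22  J4=13  J5=32
Turnaround (C−A): J1=4  J2=43  J3=16  J4=13  J5=25

J5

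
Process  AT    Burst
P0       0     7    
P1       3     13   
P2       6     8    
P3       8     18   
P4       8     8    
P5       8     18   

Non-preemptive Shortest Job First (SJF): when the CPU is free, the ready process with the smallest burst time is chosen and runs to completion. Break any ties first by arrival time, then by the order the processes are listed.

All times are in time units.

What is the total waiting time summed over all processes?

102

Schedule: | P0 0-7 | P2 7-15 | P4 15-23 | P1 23-36 | P3 36-54 | P5 54-72 |
Completion: P0=7  P1=36  P2=15  P3=54  P4=23  P5=72
Turnaround (C−A): P0=7  P1=33  P2=9  P3=46  P4=15  P5=64
Waiting = turnaround − burst: P0=0, P1=20, P2=1, P3=28, P4=7, P5=46
Total waiting = 0 + 20 + 1 + 28 + 7 + 46 = 102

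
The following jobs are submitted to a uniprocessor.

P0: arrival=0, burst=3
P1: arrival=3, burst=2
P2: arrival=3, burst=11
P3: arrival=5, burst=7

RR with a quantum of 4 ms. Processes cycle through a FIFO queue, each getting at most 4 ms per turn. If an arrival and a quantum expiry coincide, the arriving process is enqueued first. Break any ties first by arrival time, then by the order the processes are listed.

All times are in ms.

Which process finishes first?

Schedule: | P0 0-3 | P1 3-5 | P2 5-9 | P3 9-13 | P2 13-17 | P3 17-20 | P2 20-23 |
Completion: P0=3  P1=5  P2=23  P3=20
Turnaround (C−A): P0=3  P1=2  P2=20  P3=15
Finish order: P0 → P1 → P3 → P2

P0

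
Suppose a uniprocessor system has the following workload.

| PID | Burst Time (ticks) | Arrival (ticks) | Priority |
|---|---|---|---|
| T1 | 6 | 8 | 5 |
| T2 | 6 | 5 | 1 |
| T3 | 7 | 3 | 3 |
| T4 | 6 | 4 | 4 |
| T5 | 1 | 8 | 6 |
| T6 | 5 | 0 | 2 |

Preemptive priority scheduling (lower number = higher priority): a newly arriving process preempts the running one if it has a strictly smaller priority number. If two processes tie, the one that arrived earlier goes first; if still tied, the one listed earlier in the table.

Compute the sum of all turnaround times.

Schedule: | T6 0-5 | T2 5-11 | T3 11-18 | T4 18-24 | T1 24-30 | T5 30-31 |
Completion: T1=30  T2=11  T3=18  T4=24  T5=31  T6=5
Turnaround (C−A): T1=22  T2=6  T3=15  T4=20  T5=23  T6=5
Turnaround = completion − arrival: T1=22, T2=6, T3=15, T4=20, T5=23, T6=5
Total turnaround = 22 + 6 + 15 + 20 + 23 + 5 = 91

91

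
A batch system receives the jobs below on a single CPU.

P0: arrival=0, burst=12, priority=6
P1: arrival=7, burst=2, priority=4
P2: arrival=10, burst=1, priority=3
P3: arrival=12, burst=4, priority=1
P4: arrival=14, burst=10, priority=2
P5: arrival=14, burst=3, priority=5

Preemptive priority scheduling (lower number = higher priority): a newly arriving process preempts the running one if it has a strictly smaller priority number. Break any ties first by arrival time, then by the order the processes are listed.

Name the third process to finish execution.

Schedule: | P0 0-7 | P1 7-9 | P0 9-10 | P2 10-11 | P0 11-12 | P3 12-16 | P4 16-26 | P5 26-29 | P0 29-32 |
Completion: P0=32  P1=9  P2=11  P3=16  P4=26  P5=29
Turnaround (C−A): P0=32  P1=2  P2=1  P3=4  P4=12  P5=15
Finish order: P1 → P2 → P3 → P4 → P5 → P0

P3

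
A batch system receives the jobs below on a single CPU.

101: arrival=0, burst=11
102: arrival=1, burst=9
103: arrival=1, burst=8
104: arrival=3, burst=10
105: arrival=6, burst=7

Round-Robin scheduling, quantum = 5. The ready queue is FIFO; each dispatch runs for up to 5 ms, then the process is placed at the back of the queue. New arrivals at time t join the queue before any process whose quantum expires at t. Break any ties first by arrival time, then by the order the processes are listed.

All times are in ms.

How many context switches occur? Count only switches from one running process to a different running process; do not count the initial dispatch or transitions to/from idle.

10

Timeline: | 101 0-5 | 102 5-10 | 103 10-15 | 104 15-20 | 101 20-25 | 105 25-30 | 102 30-34 | 103 34-37 | 104 37-42 | 101 42-43 | 105 43-45 |
Completion: 101=43  102=34  103=37  104=42  105=45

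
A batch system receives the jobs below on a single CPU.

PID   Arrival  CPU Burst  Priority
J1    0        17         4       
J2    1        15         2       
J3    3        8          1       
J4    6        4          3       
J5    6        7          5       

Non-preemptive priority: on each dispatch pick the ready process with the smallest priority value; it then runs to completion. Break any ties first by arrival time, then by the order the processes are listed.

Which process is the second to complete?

Schedule: | J1 0-17 | J3 17-25 | J2 25-40 | J4 40-44 | J5 44-51 |
Completion: J1=17  J2=40  J3=25  J4=44  J5=51
Turnaround (C−A): J1=17  J2=39  J3=22  J4=38  J5=45
Finish order: J1 → J3 → J2 → J4 → J5

J3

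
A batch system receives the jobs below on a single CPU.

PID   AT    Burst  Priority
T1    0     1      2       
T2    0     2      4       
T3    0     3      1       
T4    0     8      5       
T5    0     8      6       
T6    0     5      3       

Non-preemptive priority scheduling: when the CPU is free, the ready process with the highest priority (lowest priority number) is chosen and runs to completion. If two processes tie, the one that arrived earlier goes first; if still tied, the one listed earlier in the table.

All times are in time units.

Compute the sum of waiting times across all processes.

Gantt: | T3 0-3 | T1 3-4 | T6 4-9 | T2 9-11 | T4 11-19 | T5 19-27 |
Completion: T1=4  T2=11  T3=3  T4=19  T5=27  T6=9
Turnaround (C−A): T1=4  T2=11  T3=3  T4=19  T5=27  T6=9
Waiting = turnaround − burst: T1=3, T2=9, T3=0, T4=11, T5=19, T6=4
Total waiting = 3 + 9 + 0 + 11 + 19 + 4 = 46

46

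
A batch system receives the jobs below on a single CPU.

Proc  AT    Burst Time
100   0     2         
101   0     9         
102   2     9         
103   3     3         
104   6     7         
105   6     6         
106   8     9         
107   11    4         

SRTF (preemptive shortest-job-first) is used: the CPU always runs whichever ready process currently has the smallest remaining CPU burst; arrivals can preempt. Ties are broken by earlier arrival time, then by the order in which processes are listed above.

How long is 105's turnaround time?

Timeline: | 100 0-2 | 101 2-3 | 103 3-6 | 105 6-12 | 107 12-16 | 104 16-23 | 101 23-31 | 102 31-40 | 106 40-49 |
Completion: 100=2  101=31  102=40  103=6  104=23  105=12  106=49  107=16
Turnaround (C−A): 100=2  101=31  102=38  103=3  104=17  105=6  106=41  107=5
Turnaround(105) = completion − arrival = 12 − 6 = 6

6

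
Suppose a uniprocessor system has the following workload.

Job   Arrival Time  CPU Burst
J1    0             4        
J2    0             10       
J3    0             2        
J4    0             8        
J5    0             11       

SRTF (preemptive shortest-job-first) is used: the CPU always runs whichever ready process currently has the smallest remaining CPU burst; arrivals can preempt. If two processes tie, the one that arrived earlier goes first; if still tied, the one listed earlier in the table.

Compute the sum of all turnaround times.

81

Timeline: | J3 0-2 | J1 2-6 | J4 6-14 | J2 14-24 | J5 24-35 |
Completion: J1=6  J2=24  J3=2  J4=14  J5=35
Turnaround = completion − arrival: J1=6, J2=24, J3=2, J4=14, J5=35
Total turnaround = 6 + 24 + 2 + 14 + 35 = 81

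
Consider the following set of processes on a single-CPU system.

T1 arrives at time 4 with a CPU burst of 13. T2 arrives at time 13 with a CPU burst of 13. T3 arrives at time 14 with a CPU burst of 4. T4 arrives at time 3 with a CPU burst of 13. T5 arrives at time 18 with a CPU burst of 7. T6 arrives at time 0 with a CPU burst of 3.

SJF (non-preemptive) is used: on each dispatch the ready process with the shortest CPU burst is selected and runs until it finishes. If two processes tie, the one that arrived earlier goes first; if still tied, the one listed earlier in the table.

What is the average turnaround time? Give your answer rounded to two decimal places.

Timeline: | T6 0-3 | T4 3-16 | T3 16-20 | T5 20-27 | T1 27-40 | T2 40-53 |
Completion: T1=40  T2=53  T3=20  T4=16  T5=27  T6=3
Turnaround (C−A): T1=36  T2=40  T3=6  T4=13  T5=9  T6=3
Turnaround times: T1=36, T2=40, T3=6, T4=13, T5=9, T6=3
Average turnaround = (36+40+6+13+9+3) / 6 = 107/6 = 17.83

17.83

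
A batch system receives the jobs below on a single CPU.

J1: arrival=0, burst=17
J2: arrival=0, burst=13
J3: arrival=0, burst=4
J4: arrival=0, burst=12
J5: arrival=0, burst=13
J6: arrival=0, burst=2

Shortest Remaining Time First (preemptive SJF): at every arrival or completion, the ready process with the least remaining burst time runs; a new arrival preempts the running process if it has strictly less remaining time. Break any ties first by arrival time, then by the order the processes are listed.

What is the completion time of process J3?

6

Timeline: | J6 0-2 | J3 2-6 | J4 6-18 | J2 18-31 | J5 31-44 | J1 44-61 |
Completion: J1=61  J2=31  J3=6  J4=18  J5=44  J6=2
Turnaround (C−A): J1=61  J2=31  J3=6  J4=18  J5=44  J6=2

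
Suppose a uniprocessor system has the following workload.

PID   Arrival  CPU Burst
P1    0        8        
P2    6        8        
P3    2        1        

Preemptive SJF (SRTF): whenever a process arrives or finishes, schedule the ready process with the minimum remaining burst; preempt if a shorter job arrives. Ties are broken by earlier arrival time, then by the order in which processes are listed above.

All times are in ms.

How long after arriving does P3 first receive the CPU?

0

Schedule: | P1 0-2 | P3 2-3 | P1 3-9 | P2 9-17 |
Completion: P1=9  P2=17  P3=3
Turnaround (C−A): P1=9  P2=11  P3=1
Response(P3) = first start − arrival = 2 − 2 = 0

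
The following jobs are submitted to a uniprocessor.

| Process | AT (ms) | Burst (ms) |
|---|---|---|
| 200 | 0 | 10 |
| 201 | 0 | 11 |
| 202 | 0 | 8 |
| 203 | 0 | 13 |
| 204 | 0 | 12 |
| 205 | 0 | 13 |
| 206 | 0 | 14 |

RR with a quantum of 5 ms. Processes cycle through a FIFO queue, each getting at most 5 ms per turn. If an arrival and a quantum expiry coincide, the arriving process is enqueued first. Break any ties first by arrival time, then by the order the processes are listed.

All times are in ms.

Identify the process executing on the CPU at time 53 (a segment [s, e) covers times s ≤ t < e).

204

Schedule: | 200 0-5 | 201 5-10 | 202 10-15 | 203 15-20 | 204 20-25 | 205 25-30 | 206 30-35 | 200 35-40 | 201 40-45 | 202 45-48 | 203 48-53 | 204 53-58 | 205 58-63 | 206 63-68 | 201 68-69 | 203 69-72 | 204 72-74 | 205 74-77 | 206 77-81 |
Completion: 200=40  201=69  202=48  203=72  204=74  205=77  206=81
Turnaround (C−A): 200=40  201=69  202=48  203=72  204=74  205=77  206=81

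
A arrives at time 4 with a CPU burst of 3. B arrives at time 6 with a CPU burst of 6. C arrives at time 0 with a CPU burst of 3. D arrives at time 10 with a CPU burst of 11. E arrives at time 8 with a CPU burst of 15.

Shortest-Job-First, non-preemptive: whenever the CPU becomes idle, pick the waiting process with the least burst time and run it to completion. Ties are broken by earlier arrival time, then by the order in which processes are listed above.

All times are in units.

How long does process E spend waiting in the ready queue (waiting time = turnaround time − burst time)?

Gantt: | C 0-3 | idle 3-4 | A 4-7 | B 7-13 | D 13-24 | E 24-39 |
Completion: A=7  B=13  C=3  D=24  E=39
Waiting(E) = turnaround − burst = 31 − 15 = 16

16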